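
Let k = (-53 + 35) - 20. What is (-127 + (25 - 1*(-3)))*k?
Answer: 3762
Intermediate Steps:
k = -38 (k = -18 - 20 = -38)
(-127 + (25 - 1*(-3)))*k = (-127 + (25 - 1*(-3)))*(-38) = (-127 + (25 + 3))*(-38) = (-127 + 28)*(-38) = -99*(-38) = 3762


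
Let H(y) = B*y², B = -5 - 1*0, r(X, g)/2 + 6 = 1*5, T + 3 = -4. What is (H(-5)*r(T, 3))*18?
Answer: 4500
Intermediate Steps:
T = -7 (T = -3 - 4 = -7)
r(X, g) = -2 (r(X, g) = -12 + 2*(1*5) = -12 + 2*5 = -12 + 10 = -2)
B = -5 (B = -5 + 0 = -5)
H(y) = -5*y²
(H(-5)*r(T, 3))*18 = (-5*(-5)²*(-2))*18 = (-5*25*(-2))*18 = -125*(-2)*18 = 250*18 = 4500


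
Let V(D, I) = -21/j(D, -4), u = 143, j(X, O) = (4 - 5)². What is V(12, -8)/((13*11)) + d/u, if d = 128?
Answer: 107/143 ≈ 0.74825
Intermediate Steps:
j(X, O) = 1 (j(X, O) = (-1)² = 1)
V(D, I) = -21 (V(D, I) = -21/1 = -21*1 = -21)
V(12, -8)/((13*11)) + d/u = -21/(13*11) + 128/143 = -21/143 + 128*(1/143) = -21*1/143 + 128/143 = -21/143 + 128/143 = 107/143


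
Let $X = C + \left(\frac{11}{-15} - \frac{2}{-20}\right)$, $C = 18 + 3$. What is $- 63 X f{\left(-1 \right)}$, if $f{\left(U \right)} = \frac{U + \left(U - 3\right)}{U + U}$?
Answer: $- \frac{12831}{4} \approx -3207.8$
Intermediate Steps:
$f{\left(U \right)} = \frac{-3 + 2 U}{2 U}$ ($f{\left(U \right)} = \frac{U + \left(-3 + U\right)}{2 U} = \left(-3 + 2 U\right) \frac{1}{2 U} = \frac{-3 + 2 U}{2 U}$)
$C = 21$
$X = \frac{611}{30}$ ($X = 21 + \left(\frac{11}{-15} - \frac{2}{-20}\right) = 21 + \left(11 \left(- \frac{1}{15}\right) - - \frac{1}{10}\right) = 21 + \left(- \frac{11}{15} + \frac{1}{10}\right) = 21 - \frac{19}{30} = \frac{611}{30} \approx 20.367$)
$- 63 X f{\left(-1 \right)} = \left(-63\right) \frac{611}{30} \frac{- \frac{3}{2} - 1}{-1} = - \frac{12831 \left(\left(-1\right) \left(- \frac{5}{2}\right)\right)}{10} = \left(- \frac{12831}{10}\right) \frac{5}{2} = - \frac{12831}{4}$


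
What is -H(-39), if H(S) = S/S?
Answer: -1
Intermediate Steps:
H(S) = 1
-H(-39) = -1*1 = -1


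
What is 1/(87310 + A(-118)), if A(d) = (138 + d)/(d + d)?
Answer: 59/5151285 ≈ 1.1453e-5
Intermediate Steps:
A(d) = (138 + d)/(2*d) (A(d) = (138 + d)/((2*d)) = (138 + d)*(1/(2*d)) = (138 + d)/(2*d))
1/(87310 + A(-118)) = 1/(87310 + (½)*(138 - 118)/(-118)) = 1/(87310 + (½)*(-1/118)*20) = 1/(87310 - 5/59) = 1/(5151285/59) = 59/5151285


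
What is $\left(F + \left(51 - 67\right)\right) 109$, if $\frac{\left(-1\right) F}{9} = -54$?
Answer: $51230$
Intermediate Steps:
$F = 486$ ($F = \left(-9\right) \left(-54\right) = 486$)
$\left(F + \left(51 - 67\right)\right) 109 = \left(486 + \left(51 - 67\right)\right) 109 = \left(486 - 16\right) 109 = 470 \cdot 109 = 51230$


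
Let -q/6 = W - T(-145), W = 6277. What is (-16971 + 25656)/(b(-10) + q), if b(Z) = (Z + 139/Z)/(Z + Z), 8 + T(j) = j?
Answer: -1737000/7715761 ≈ -0.22512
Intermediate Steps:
T(j) = -8 + j
b(Z) = (Z + 139/Z)/(2*Z) (b(Z) = (Z + 139/Z)/((2*Z)) = (Z + 139/Z)*(1/(2*Z)) = (Z + 139/Z)/(2*Z))
q = -38580 (q = -6*(6277 - (-8 - 145)) = -6*(6277 - 1*(-153)) = -6*(6277 + 153) = -6*6430 = -38580)
(-16971 + 25656)/(b(-10) + q) = (-16971 + 25656)/((½)*(139 + (-10)²)/(-10)² - 38580) = 8685/((½)*(1/100)*(139 + 100) - 38580) = 8685/((½)*(1/100)*239 - 38580) = 8685/(239/200 - 38580) = 8685/(-7715761/200) = 8685*(-200/7715761) = -1737000/7715761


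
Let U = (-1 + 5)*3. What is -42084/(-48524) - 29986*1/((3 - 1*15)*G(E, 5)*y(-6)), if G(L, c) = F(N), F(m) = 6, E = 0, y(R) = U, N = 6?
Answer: 26632165/748656 ≈ 35.573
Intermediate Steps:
U = 12 (U = 4*3 = 12)
y(R) = 12
G(L, c) = 6
-42084/(-48524) - 29986*1/((3 - 1*15)*G(E, 5)*y(-6)) = -42084/(-48524) - 29986*1/(72*(3 - 1*15)) = -42084*(-1/48524) - 29986*1/(72*(3 - 15)) = 1503/1733 - 29986/((12*(-12))*6) = 1503/1733 - 29986/((-144*6)) = 1503/1733 - 29986/(-864) = 1503/1733 - 29986*(-1/864) = 1503/1733 + 14993/432 = 26632165/748656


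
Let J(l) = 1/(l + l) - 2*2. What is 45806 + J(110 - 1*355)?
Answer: 22442979/490 ≈ 45802.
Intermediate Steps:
J(l) = -4 + 1/(2*l) (J(l) = 1/(2*l) - 4 = -4 + 1/(2*l))
45806 + J(110 - 1*355) = 45806 + (-4 + 1/(2*(110 - 1*355))) = 45806 + (-4 + 1/(2*(110 - 355))) = 45806 + (-4 + (½)/(-245)) = 45806 + (-4 + (½)*(-1/245)) = 45806 + (-4 - 1/490) = 45806 - 1961/490 = 22442979/490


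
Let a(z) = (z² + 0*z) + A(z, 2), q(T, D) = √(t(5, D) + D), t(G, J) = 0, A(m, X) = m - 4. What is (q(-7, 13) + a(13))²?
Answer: (178 + √13)² ≈ 32981.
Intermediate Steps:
A(m, X) = -4 + m
q(T, D) = √D (q(T, D) = √(0 + D) = √D)
a(z) = -4 + z + z² (a(z) = (z² + 0*z) + (-4 + z) = (z² + 0) + (-4 + z) = z² + (-4 + z) = -4 + z + z²)
(q(-7, 13) + a(13))² = (√13 + (-4 + 13 + 13²))² = (√13 + (-4 + 13 + 169))² = (√13 + 178)² = (178 + √13)²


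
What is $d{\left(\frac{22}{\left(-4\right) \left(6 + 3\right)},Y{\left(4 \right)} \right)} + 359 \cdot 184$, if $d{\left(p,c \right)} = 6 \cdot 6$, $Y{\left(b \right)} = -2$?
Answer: $66092$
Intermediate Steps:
$d{\left(p,c \right)} = 36$
$d{\left(\frac{22}{\left(-4\right) \left(6 + 3\right)},Y{\left(4 \right)} \right)} + 359 \cdot 184 = 36 + 359 \cdot 184 = 36 + 66056 = 66092$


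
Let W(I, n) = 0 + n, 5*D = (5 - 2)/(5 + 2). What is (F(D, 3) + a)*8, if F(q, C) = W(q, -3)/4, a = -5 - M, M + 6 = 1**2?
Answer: -6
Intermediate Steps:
M = -5 (M = -6 + 1**2 = -6 + 1 = -5)
D = 3/35 (D = ((5 - 2)/(5 + 2))/5 = (3/7)/5 = (3*(1/7))/5 = (1/5)*(3/7) = 3/35 ≈ 0.085714)
a = 0 (a = -5 - 1*(-5) = -5 + 5 = 0)
W(I, n) = n
F(q, C) = -3/4
(F(D, 3) + a)*8 = (-3/4 + 0)*8 = -3/4*8 = -6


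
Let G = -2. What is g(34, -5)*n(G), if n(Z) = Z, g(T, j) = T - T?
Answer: 0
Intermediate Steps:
g(T, j) = 0
g(34, -5)*n(G) = 0*(-2) = 0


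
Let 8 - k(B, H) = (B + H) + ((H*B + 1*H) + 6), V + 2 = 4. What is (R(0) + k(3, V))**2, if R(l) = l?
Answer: 121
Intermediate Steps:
V = 2 (V = -2 + 4 = 2)
k(B, H) = 2 - B - 2*H - B*H (k(B, H) = 8 - ((B + H) + ((H*B + 1*H) + 6)) = 8 - ((B + H) + ((B*H + H) + 6)) = 8 - ((B + H) + ((H + B*H) + 6)) = 8 - ((B + H) + (6 + H + B*H)) = 8 - (6 + B + 2*H + B*H) = 8 + (-6 - B - 2*H - B*H) = 2 - B - 2*H - B*H)
(R(0) + k(3, V))**2 = (0 + (2 - 1*3 - 2*2 - 1*3*2))**2 = (0 + (2 - 3 - 4 - 6))**2 = (0 - 11)**2 = (-11)**2 = 121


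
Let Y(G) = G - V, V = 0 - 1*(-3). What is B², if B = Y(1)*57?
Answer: 12996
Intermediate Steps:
V = 3 (V = 0 + 3 = 3)
Y(G) = -3 + G (Y(G) = G - 1*3 = G - 3 = -3 + G)
B = -114 (B = (-3 + 1)*57 = -2*57 = -114)
B² = (-114)² = 12996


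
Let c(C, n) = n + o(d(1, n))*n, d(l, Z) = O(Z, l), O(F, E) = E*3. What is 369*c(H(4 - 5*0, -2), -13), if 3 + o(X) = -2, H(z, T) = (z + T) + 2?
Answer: 19188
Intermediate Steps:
O(F, E) = 3*E
d(l, Z) = 3*l
H(z, T) = 2 + T + z (H(z, T) = (T + z) + 2 = 2 + T + z)
o(X) = -5 (o(X) = -3 - 2 = -5)
c(C, n) = -4*n (c(C, n) = n - 5*n = -4*n)
369*c(H(4 - 5*0, -2), -13) = 369*(-4*(-13)) = 369*52 = 19188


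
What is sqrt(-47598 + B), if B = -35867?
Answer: I*sqrt(83465) ≈ 288.9*I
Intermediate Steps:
sqrt(-47598 + B) = sqrt(-47598 - 35867) = sqrt(-83465) = I*sqrt(83465)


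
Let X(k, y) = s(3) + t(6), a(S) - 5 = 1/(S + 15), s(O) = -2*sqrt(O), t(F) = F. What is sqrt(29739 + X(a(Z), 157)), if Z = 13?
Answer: sqrt(29745 - 2*sqrt(3)) ≈ 172.46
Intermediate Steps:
a(S) = 5 + 1/(15 + S) (a(S) = 5 + 1/(S + 15) = 5 + 1/(15 + S))
X(k, y) = 6 - 2*sqrt(3) (X(k, y) = -2*sqrt(3) + 6 = 6 - 2*sqrt(3))
sqrt(29739 + X(a(Z), 157)) = sqrt(29739 + (6 - 2*sqrt(3))) = sqrt(29745 - 2*sqrt(3))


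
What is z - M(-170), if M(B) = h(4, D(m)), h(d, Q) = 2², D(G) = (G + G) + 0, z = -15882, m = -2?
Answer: -15886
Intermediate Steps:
D(G) = 2*G (D(G) = 2*G + 0 = 2*G)
h(d, Q) = 4
M(B) = 4
z - M(-170) = -15882 - 1*4 = -15882 - 4 = -15886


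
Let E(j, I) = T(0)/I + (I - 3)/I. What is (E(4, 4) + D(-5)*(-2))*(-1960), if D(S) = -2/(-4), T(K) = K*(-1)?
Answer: 1470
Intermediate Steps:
T(K) = -K
D(S) = ½ (D(S) = -2*(-¼) = ½)
E(j, I) = (-3 + I)/I (E(j, I) = (-1*0)/I + (I - 3)/I = 0/I + (-3 + I)/I = 0 + (-3 + I)/I = (-3 + I)/I)
(E(4, 4) + D(-5)*(-2))*(-1960) = ((-3 + 4)/4 + (½)*(-2))*(-1960) = ((¼)*1 - 1)*(-1960) = (¼ - 1)*(-1960) = -¾*(-1960) = 1470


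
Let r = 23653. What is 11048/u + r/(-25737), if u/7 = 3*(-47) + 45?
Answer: -4169961/240212 ≈ -17.359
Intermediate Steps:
u = -672 (u = 7*(3*(-47) + 45) = 7*(-141 + 45) = 7*(-96) = -672)
11048/u + r/(-25737) = 11048/(-672) + 23653/(-25737) = 11048*(-1/672) + 23653*(-1/25737) = -1381/84 - 23653/25737 = -4169961/240212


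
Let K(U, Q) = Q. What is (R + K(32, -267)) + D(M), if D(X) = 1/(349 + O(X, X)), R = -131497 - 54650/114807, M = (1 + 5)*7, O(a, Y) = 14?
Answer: -166402322699/1262877 ≈ -1.3176e+5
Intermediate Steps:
M = 42 (M = 6*7 = 42)
R = -15096830729/114807 (R = -131497 - 54650/114807 = -15096830729/114807 ≈ -1.3150e+5)
D(X) = 1/363 (D(X) = 1/(349 + 14) = 1/363)
(R + K(32, -267)) + D(M) = (-15096830729/114807 - 267) + 1/363 = -15127484198/114807 + 1/363 = -166402322699/1262877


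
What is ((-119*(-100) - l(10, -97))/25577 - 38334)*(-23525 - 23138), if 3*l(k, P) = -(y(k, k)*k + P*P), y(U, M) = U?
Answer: 137252725776535/76731 ≈ 1.7888e+9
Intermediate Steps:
l(k, P) = -P**2/3 - k**2/3 (l(k, P) = (-(k*k + P*P))/3 = (-(k**2 + P**2))/3 = (-(P**2 + k**2))/3 = (-P**2 - k**2)/3 = -P**2/3 - k**2/3)
((-119*(-100) - l(10, -97))/25577 - 38334)*(-23525 - 23138) = ((-119*(-100) - (-1/3*(-97)**2 - 1/3*10**2))/25577 - 38334)*(-23525 - 23138) = ((11900 - (-1/3*9409 - 1/3*100))*(1/25577) - 38334)*(-46663) = ((11900 - (-9409/3 - 100/3))*(1/25577) - 38334)*(-46663) = ((11900 - 1*(-9509/3))*(1/25577) - 38334)*(-46663) = ((11900 + 9509/3)*(1/25577) - 38334)*(-46663) = ((45209/3)*(1/25577) - 38334)*(-46663) = (45209/76731 - 38334)*(-46663) = -2941360945/76731*(-46663) = 137252725776535/76731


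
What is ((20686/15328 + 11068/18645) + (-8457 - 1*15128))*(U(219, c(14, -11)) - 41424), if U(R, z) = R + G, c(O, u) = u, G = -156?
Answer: 46460914818490031/47631760 ≈ 9.7542e+8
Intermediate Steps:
U(R, z) = -156 + R (U(R, z) = R - 156 = -156 + R)
((20686/15328 + 11068/18645) + (-8457 - 1*15128))*(U(219, c(14, -11)) - 41424) = ((20686/15328 + 11068/18645) + (-8457 - 1*15128))*((-156 + 219) - 41424) = ((20686*(1/15328) + 11068*(1/18645)) + (-8457 - 15128))*(63 - 41424) = ((10343/7664 + 11068/18645) - 23585)*(-41361) = (277670387/142895280 - 23585)*(-41361) = -3369907508413/142895280*(-41361) = 46460914818490031/47631760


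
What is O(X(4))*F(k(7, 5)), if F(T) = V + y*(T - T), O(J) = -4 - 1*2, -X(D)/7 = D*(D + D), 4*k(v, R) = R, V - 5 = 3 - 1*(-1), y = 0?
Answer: -54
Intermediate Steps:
V = 9 (V = 5 + (3 - 1*(-1)) = 5 + (3 + 1) = 5 + 4 = 9)
k(v, R) = R/4
X(D) = -14*D² (X(D) = -7*D*(D + D) = -7*D*2*D = -14*D²)
O(J) = -6 (O(J) = -4 - 2 = -6)
F(T) = 9 (F(T) = 9 + 0*(T - T) = 9 + 0*0 = 9 + 0 = 9)
O(X(4))*F(k(7, 5)) = -6*9 = -54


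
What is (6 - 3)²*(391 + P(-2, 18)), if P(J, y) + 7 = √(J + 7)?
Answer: 3456 + 9*√5 ≈ 3476.1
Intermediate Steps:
P(J, y) = -7 + √(7 + J) (P(J, y) = -7 + √(J + 7) = -7 + √(7 + J))
(6 - 3)²*(391 + P(-2, 18)) = (6 - 3)²*(391 + (-7 + √(7 - 2))) = 3²*(391 + (-7 + √5)) = 9*(384 + √5) = 3456 + 9*√5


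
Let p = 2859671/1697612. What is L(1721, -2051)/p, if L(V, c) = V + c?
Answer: -29484840/150509 ≈ -195.90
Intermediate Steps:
p = 150509/89348 (p = 2859671*(1/1697612) = 150509/89348 ≈ 1.6845)
L(1721, -2051)/p = (1721 - 2051)/(150509/89348) = -330*89348/150509 = -29484840/150509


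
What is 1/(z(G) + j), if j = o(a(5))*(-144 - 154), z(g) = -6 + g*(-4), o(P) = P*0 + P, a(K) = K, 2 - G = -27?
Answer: -1/1612 ≈ -0.00062035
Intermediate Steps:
G = 29 (G = 2 - 1*(-27) = 2 + 27 = 29)
o(P) = P (o(P) = 0 + P = P)
z(g) = -6 - 4*g
j = -1490 (j = 5*(-144 - 154) = 5*(-298) = -1490)
1/(z(G) + j) = 1/((-6 - 4*29) - 1490) = 1/((-6 - 116) - 1490) = 1/(-122 - 1490) = 1/(-1612) = -1/1612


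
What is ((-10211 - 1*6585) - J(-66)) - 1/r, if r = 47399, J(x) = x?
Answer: -792985271/47399 ≈ -16730.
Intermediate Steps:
((-10211 - 1*6585) - J(-66)) - 1/r = ((-10211 - 1*6585) - 1*(-66)) - 1/47399 = ((-10211 - 6585) + 66) - 1*1/47399 = (-16796 + 66) - 1/47399 = -16730 - 1/47399 = -792985271/47399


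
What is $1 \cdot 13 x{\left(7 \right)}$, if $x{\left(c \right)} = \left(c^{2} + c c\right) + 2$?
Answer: $1300$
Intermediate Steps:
$x{\left(c \right)} = 2 + 2 c^{2}$ ($x{\left(c \right)} = \left(c^{2} + c^{2}\right) + 2 = 2 c^{2} + 2 = 2 + 2 c^{2}$)
$1 \cdot 13 x{\left(7 \right)} = 1 \cdot 13 \left(2 + 2 \cdot 7^{2}\right) = 13 \left(2 + 2 \cdot 49\right) = 13 \left(2 + 98\right) = 13 \cdot 100 = 1300$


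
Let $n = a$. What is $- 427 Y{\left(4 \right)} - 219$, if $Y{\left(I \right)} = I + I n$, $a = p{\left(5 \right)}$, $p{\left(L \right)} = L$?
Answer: $-10467$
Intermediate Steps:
$a = 5$
$n = 5$
$Y{\left(I \right)} = 6 I$ ($Y{\left(I \right)} = I + I 5 = I + 5 I = 6 I$)
$- 427 Y{\left(4 \right)} - 219 = - 427 \cdot 6 \cdot 4 - 219 = \left(-427\right) 24 - 219 = -10248 - 219 = -10467$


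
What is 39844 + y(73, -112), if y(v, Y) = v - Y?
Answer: 40029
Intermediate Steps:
39844 + y(73, -112) = 39844 + (73 - 1*(-112)) = 39844 + (73 + 112) = 39844 + 185 = 40029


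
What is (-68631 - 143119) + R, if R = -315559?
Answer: -527309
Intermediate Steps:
(-68631 - 143119) + R = (-68631 - 143119) - 315559 = -211750 - 315559 = -527309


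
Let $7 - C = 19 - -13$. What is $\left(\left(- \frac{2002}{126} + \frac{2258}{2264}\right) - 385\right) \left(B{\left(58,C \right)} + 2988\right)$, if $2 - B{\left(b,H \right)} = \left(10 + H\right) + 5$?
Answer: $- \frac{1018523750}{849} \approx -1.1997 \cdot 10^{6}$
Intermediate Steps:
$C = -25$ ($C = 7 - \left(19 - -13\right) = 7 - \left(19 + 13\right) = 7 - 32 = -25$)
$B{\left(b,H \right)} = -13 - H$ ($B{\left(b,H \right)} = 2 - \left(\left(10 + H\right) + 5\right) = 2 - \left(15 + H\right) = -13 - H$)
$\left(\left(- \frac{2002}{126} + \frac{2258}{2264}\right) - 385\right) \left(B{\left(58,C \right)} + 2988\right) = \left(\left(- \frac{2002}{126} + \frac{2258}{2264}\right) - 385\right) \left(\left(-13 - -25\right) + 2988\right) = \left(\left(\left(-2002\right) \frac{1}{126} + 2258 \cdot \frac{1}{2264}\right) - 385\right) \left(\left(-13 + 25\right) + 2988\right) = \left(\left(- \frac{143}{9} + \frac{1129}{1132}\right) - 385\right) \left(12 + 2988\right) = \left(- \frac{151715}{10188} - 385\right) 3000 = \left(- \frac{4074095}{10188}\right) 3000 = - \frac{1018523750}{849}$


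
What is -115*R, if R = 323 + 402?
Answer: -83375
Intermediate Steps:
R = 725
-115*R = -115*725 = -83375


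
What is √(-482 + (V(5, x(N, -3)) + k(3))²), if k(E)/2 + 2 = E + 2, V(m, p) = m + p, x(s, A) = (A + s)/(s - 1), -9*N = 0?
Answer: I*√286 ≈ 16.912*I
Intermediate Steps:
N = 0 (N = -⅑*0 = 0)
x(s, A) = (A + s)/(-1 + s)
k(E) = 2*E (k(E) = -4 + 2*(E + 2) = -4 + 2*(2 + E) = -4 + (4 + 2*E) = 2*E)
√(-482 + (V(5, x(N, -3)) + k(3))²) = √(-482 + ((5 + (-3 + 0)/(-1 + 0)) + 2*3)²) = √(-482 + ((5 - 3/(-1)) + 6)²) = √(-482 + ((5 - 1*(-3)) + 6)²) = √(-482 + ((5 + 3) + 6)²) = √(-482 + (8 + 6)²) = √(-482 + 14²) = √(-482 + 196) = √(-286) = I*√286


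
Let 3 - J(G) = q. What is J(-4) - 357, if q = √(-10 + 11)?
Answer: -355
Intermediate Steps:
q = 1 (q = √1 = 1)
J(G) = 2 (J(G) = 3 - 1*1 = 3 - 1 = 2)
J(-4) - 357 = 2 - 357 = -355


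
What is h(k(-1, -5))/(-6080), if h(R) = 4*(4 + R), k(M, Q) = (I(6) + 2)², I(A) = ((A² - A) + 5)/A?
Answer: -2353/54720 ≈ -0.043001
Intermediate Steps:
I(A) = (5 + A² - A)/A
k(M, Q) = 2209/36 (k(M, Q) = ((-1 + 6 + 5/6) + 2)² = ((-1 + 6 + 5*(⅙)) + 2)² = ((-1 + 6 + ⅚) + 2)² = (35/6 + 2)² = (47/6)² = 2209/36)
h(R) = 16 + 4*R
h(k(-1, -5))/(-6080) = (16 + 4*(2209/36))/(-6080) = (16 + 2209/9)*(-1/6080) = (2353/9)*(-1/6080) = -2353/54720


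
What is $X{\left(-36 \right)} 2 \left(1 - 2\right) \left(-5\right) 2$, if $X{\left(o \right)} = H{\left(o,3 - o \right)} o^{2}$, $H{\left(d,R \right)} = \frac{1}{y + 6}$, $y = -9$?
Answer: $-8640$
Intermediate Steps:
$H{\left(d,R \right)} = - \frac{1}{3}$ ($H{\left(d,R \right)} = \frac{1}{-9 + 6} = \frac{1}{-3} = - \frac{1}{3}$)
$X{\left(o \right)} = - \frac{o^{2}}{3}$
$X{\left(-36 \right)} 2 \left(1 - 2\right) \left(-5\right) 2 = - \frac{\left(-36\right)^{2}}{3} \cdot 2 \left(1 - 2\right) \left(-5\right) 2 = \left(- \frac{1}{3}\right) 1296 \cdot 2 \left(-1\right) \left(-5\right) 2 = - 432 \left(-2\right) \left(-5\right) 2 = - 432 \cdot 10 \cdot 2 = \left(-432\right) 20 = -8640$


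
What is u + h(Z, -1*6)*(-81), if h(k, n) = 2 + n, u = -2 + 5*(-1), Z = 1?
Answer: 317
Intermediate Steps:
u = -7 (u = -2 - 5 = -7)
u + h(Z, -1*6)*(-81) = -7 + (2 - 1*6)*(-81) = -7 + (2 - 6)*(-81) = -7 - 4*(-81) = -7 + 324 = 317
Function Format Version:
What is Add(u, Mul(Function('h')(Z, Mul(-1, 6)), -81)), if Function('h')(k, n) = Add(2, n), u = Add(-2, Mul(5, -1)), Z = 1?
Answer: 317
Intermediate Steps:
u = -7 (u = Add(-2, -5) = -7)
Add(u, Mul(Function('h')(Z, Mul(-1, 6)), -81)) = Add(-7, Mul(Add(2, Mul(-1, 6)), -81)) = Add(-7, Mul(Add(2, -6), -81)) = Add(-7, Mul(-4, -81)) = Add(-7, 324) = 317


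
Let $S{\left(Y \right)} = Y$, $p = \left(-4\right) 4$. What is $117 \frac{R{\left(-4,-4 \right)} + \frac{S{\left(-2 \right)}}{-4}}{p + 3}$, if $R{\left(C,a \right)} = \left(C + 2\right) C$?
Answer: $- \frac{153}{2} \approx -76.5$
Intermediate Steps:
$p = -16$
$R{\left(C,a \right)} = C \left(2 + C\right)$ ($R{\left(C,a \right)} = \left(2 + C\right) C = C \left(2 + C\right)$)
$117 \frac{R{\left(-4,-4 \right)} + \frac{S{\left(-2 \right)}}{-4}}{p + 3} = 117 \frac{- 4 \left(2 - 4\right) - \frac{2}{-4}}{-16 + 3} = 117 \frac{\left(-4\right) \left(-2\right) - - \frac{1}{2}}{-13} = 117 \left(8 + \frac{1}{2}\right) \left(- \frac{1}{13}\right) = 117 \cdot \frac{17}{2} \left(- \frac{1}{13}\right) = 117 \left(- \frac{17}{26}\right) = - \frac{153}{2}$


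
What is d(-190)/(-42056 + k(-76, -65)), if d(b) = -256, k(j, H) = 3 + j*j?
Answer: 256/36277 ≈ 0.0070568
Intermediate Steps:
k(j, H) = 3 + j²
d(-190)/(-42056 + k(-76, -65)) = -256/(-42056 + (3 + (-76)²)) = -256/(-42056 + (3 + 5776)) = -256/(-42056 + 5779) = -256/(-36277) = -256*(-1/36277) = 256/36277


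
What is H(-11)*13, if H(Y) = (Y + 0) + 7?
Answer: -52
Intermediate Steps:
H(Y) = 7 + Y (H(Y) = Y + 7 = 7 + Y)
H(-11)*13 = (7 - 11)*13 = -4*13 = -52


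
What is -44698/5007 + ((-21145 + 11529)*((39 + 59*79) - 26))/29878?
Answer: -113188011566/74799573 ≈ -1513.2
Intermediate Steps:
-44698/5007 + ((-21145 + 11529)*((39 + 59*79) - 26))/29878 = -44698*1/5007 - 9616*((39 + 4661) - 26)*(1/29878) = -44698/5007 - 9616*(4700 - 26)*(1/29878) = -44698/5007 - 9616*4674*(1/29878) = -44698/5007 - 44945184*1/29878 = -44698/5007 - 22472592/14939 = -113188011566/74799573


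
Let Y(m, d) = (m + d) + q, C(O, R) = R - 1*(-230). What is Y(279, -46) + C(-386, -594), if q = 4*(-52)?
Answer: -339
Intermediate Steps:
q = -208
C(O, R) = 230 + R (C(O, R) = R + 230 = 230 + R)
Y(m, d) = -208 + d + m (Y(m, d) = (m + d) - 208 = (d + m) - 208 = -208 + d + m)
Y(279, -46) + C(-386, -594) = (-208 - 46 + 279) + (230 - 594) = 25 - 364 = -339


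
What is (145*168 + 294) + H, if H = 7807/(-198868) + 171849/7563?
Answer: 12371561979309/501346228 ≈ 24677.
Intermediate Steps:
H = 11372074197/501346228 (H = 7807*(-1/198868) + 171849*(1/7563) = -7807/198868 + 57283/2521 = 11372074197/501346228 ≈ 22.683)
(145*168 + 294) + H = (145*168 + 294) + 11372074197/501346228 = (24360 + 294) + 11372074197/501346228 = 24654 + 11372074197/501346228 = 12371561979309/501346228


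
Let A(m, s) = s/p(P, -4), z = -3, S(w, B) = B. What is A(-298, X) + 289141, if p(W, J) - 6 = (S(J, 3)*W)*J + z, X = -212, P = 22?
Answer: 75466013/261 ≈ 2.8914e+5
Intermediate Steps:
p(W, J) = 3 + 3*J*W (p(W, J) = 6 + ((3*W)*J - 3) = 6 + (3*J*W - 3) = 6 + (-3 + 3*J*W) = 3 + 3*J*W)
A(m, s) = -s/261 (A(m, s) = s/(3 + 3*(-4)*22) = s/(3 - 264) = s/(-261) = s*(-1/261) = -s/261)
A(-298, X) + 289141 = -1/261*(-212) + 289141 = 212/261 + 289141 = 75466013/261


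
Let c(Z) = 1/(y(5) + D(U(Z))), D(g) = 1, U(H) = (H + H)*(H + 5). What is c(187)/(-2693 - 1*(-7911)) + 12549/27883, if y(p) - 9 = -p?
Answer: 327431293/727467470 ≈ 0.45010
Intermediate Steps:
U(H) = 2*H*(5 + H) (U(H) = (2*H)*(5 + H) = 2*H*(5 + H))
y(p) = 9 - p
c(Z) = ⅕ (c(Z) = 1/((9 - 1*5) + 1) = 1/((9 - 5) + 1) = 1/(4 + 1) = 1/5 = ⅕)
c(187)/(-2693 - 1*(-7911)) + 12549/27883 = 1/(5*(-2693 - 1*(-7911))) + 12549/27883 = 1/(5*(-2693 + 7911)) + 12549*(1/27883) = (⅕)/5218 + 12549/27883 = (⅕)*(1/5218) + 12549/27883 = 1/26090 + 12549/27883 = 327431293/727467470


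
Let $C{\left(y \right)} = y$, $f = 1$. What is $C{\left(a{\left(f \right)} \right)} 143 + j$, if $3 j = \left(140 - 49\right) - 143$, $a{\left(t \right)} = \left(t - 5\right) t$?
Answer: $- \frac{1768}{3} \approx -589.33$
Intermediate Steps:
$a{\left(t \right)} = t \left(-5 + t\right)$ ($a{\left(t \right)} = \left(-5 + t\right) t = t \left(-5 + t\right)$)
$j = - \frac{52}{3}$ ($j = \frac{\left(140 - 49\right) - 143}{3} = \frac{91 - 143}{3} = \frac{1}{3} \left(-52\right) = - \frac{52}{3} \approx -17.333$)
$C{\left(a{\left(f \right)} \right)} 143 + j = 1 \left(-5 + 1\right) 143 - \frac{52}{3} = 1 \left(-4\right) 143 - \frac{52}{3} = \left(-4\right) 143 - \frac{52}{3} = -572 - \frac{52}{3} = - \frac{1768}{3}$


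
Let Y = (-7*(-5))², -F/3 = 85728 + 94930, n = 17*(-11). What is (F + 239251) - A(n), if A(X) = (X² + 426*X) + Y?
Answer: -259255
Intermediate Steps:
n = -187
F = -541974 (F = -3*(85728 + 94930) = -3*180658 = -541974)
Y = 1225 (Y = 35² = 1225)
A(X) = 1225 + X² + 426*X (A(X) = (X² + 426*X) + 1225 = 1225 + X² + 426*X)
(F + 239251) - A(n) = (-541974 + 239251) - (1225 + (-187)² + 426*(-187)) = -302723 - (1225 + 34969 - 79662) = -302723 - 1*(-43468) = -302723 + 43468 = -259255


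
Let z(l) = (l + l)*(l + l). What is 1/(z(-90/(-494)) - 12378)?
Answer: -61009/755161302 ≈ -8.0789e-5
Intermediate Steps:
z(l) = 4*l**2 (z(l) = (2*l)*(2*l) = 4*l**2)
1/(z(-90/(-494)) - 12378) = 1/(4*(-90/(-494))**2 - 12378) = 1/(4*(-90*(-1/494))**2 - 12378) = 1/(4*(45/247)**2 - 12378) = 1/(4*(2025/61009) - 12378) = 1/(8100/61009 - 12378) = 1/(-755161302/61009) = -61009/755161302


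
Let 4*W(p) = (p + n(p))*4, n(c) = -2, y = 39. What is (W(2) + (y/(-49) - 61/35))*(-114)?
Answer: 70908/245 ≈ 289.42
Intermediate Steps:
W(p) = -2 + p (W(p) = ((p - 2)*4)/4 = ((-2 + p)*4)/4 = (-8 + 4*p)/4 = -2 + p)
(W(2) + (y/(-49) - 61/35))*(-114) = ((-2 + 2) + (39/(-49) - 61/35))*(-114) = (0 + (39*(-1/49) - 61*1/35))*(-114) = (0 + (-39/49 - 61/35))*(-114) = (0 - 622/245)*(-114) = -622/245*(-114) = 70908/245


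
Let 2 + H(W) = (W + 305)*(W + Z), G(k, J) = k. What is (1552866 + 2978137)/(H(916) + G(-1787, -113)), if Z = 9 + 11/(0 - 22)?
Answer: 9062006/2254051 ≈ 4.0203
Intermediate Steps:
Z = 17/2 (Z = 9 + 11/(-22) = 9 - 1/22*11 = 9 - 1/2 = 17/2 ≈ 8.5000)
H(W) = -2 + (305 + W)*(17/2 + W) (H(W) = -2 + (W + 305)*(W + 17/2) = -2 + (305 + W)*(17/2 + W))
(1552866 + 2978137)/(H(916) + G(-1787, -113)) = (1552866 + 2978137)/((5181/2 + 916**2 + (627/2)*916) - 1787) = 4531003/((5181/2 + 839056 + 287166) - 1787) = 4531003/(2257625/2 - 1787) = 4531003/(2254051/2) = 4531003*(2/2254051) = 9062006/2254051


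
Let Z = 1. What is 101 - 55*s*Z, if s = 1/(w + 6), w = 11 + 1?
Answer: 1763/18 ≈ 97.944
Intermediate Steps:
w = 12
s = 1/18 (s = 1/(12 + 6) = 1/18 ≈ 0.055556)
101 - 55*s*Z = 101 - 55/18 = 1763/18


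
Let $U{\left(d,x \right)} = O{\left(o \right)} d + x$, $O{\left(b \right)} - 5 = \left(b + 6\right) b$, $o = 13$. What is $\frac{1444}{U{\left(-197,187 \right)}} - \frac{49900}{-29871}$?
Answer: $\frac{6716816}{4092327} \approx 1.6413$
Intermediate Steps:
$O{\left(b \right)} = 5 + b \left(6 + b\right)$ ($O{\left(b \right)} = 5 + \left(b + 6\right) b = 5 + \left(6 + b\right) b = 5 + b \left(6 + b\right)$)
$U{\left(d,x \right)} = x + 252 d$ ($U{\left(d,x \right)} = \left(5 + 13^{2} + 6 \cdot 13\right) d + x = \left(5 + 169 + 78\right) d + x = 252 d + x = x + 252 d$)
$\frac{1444}{U{\left(-197,187 \right)}} - \frac{49900}{-29871} = \frac{1444}{187 + 252 \left(-197\right)} - \frac{49900}{-29871} = \frac{1444}{187 - 49644} - - \frac{49900}{29871} = \frac{1444}{-49457} + \frac{49900}{29871} = 1444 \left(- \frac{1}{49457}\right) + \frac{49900}{29871} = - \frac{4}{137} + \frac{49900}{29871} = \frac{6716816}{4092327}$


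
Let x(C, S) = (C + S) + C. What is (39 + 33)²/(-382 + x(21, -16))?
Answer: -1296/89 ≈ -14.562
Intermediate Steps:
x(C, S) = S + 2*C
(39 + 33)²/(-382 + x(21, -16)) = (39 + 33)²/(-382 + (-16 + 2*21)) = 72²/(-382 + (-16 + 42)) = 5184/(-382 + 26) = 5184/(-356) = -1/356*5184 = -1296/89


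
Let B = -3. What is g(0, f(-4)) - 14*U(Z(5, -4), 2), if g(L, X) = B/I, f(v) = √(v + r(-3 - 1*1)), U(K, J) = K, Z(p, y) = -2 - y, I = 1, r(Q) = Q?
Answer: -31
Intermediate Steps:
f(v) = √(-4 + v) (f(v) = √(v + (-3 - 1*1)) = √(v + (-3 - 1)) = √(v - 4) = √(-4 + v))
g(L, X) = -3 (g(L, X) = -3/1 = -3*1 = -3)
g(0, f(-4)) - 14*U(Z(5, -4), 2) = -3 - 14*(-2 - 1*(-4)) = -3 - 14*(-2 + 4) = -3 - 14*2 = -3 - 28 = -31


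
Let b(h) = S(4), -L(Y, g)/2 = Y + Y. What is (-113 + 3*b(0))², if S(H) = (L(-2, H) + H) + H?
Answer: 4225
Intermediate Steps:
L(Y, g) = -4*Y (L(Y, g) = -2*(Y + Y) = -4*Y)
S(H) = 8 + 2*H (S(H) = (-4*(-2) + H) + H = (8 + H) + H = 8 + 2*H)
b(h) = 16 (b(h) = 8 + 2*4 = 8 + 8 = 16)
(-113 + 3*b(0))² = (-113 + 3*16)² = (-113 + 48)² = (-65)² = 4225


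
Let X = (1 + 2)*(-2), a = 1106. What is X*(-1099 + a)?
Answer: -42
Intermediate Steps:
X = -6 (X = 3*(-2) = -6)
X*(-1099 + a) = -6*(-1099 + 1106) = -6*7 = -42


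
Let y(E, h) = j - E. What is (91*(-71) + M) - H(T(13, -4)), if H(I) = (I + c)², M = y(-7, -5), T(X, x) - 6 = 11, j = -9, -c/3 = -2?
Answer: -6992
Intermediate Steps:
c = 6 (c = -3*(-2) = 6)
T(X, x) = 17 (T(X, x) = 6 + 11 = 17)
y(E, h) = -9 - E
M = -2 (M = -9 - 1*(-7) = -9 + 7 = -2)
H(I) = (6 + I)² (H(I) = (I + 6)² = (6 + I)²)
(91*(-71) + M) - H(T(13, -4)) = (91*(-71) - 2) - (6 + 17)² = (-6461 - 2) - 1*23² = -6463 - 1*529 = -6463 - 529 = -6992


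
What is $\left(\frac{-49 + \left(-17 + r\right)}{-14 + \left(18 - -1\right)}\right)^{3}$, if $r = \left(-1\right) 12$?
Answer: $- \frac{474552}{125} \approx -3796.4$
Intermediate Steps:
$r = -12$
$\left(\frac{-49 + \left(-17 + r\right)}{-14 + \left(18 - -1\right)}\right)^{3} = \left(\frac{-49 - 29}{-14 + \left(18 - -1\right)}\right)^{3} = \left(\frac{-49 - 29}{-14 + \left(18 + 1\right)}\right)^{3} = \left(- \frac{78}{-14 + 19}\right)^{3} = \left(- \frac{78}{5}\right)^{3} = - \frac{474552}{125}$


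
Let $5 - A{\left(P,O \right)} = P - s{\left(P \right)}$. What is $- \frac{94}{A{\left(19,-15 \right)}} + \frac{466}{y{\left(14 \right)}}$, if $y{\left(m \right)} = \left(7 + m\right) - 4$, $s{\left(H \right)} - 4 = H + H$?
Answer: $\frac{5725}{238} \approx 24.055$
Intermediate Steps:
$s{\left(H \right)} = 4 + 2 H$ ($s{\left(H \right)} = 4 + \left(H + H\right) = 4 + 2 H$)
$A{\left(P,O \right)} = 9 + P$ ($A{\left(P,O \right)} = 5 - \left(P - \left(4 + 2 P\right)\right) = 5 - \left(-4 - P\right) = 5 + \left(4 + P\right) = 9 + P$)
$y{\left(m \right)} = 3 + m$
$- \frac{94}{A{\left(19,-15 \right)}} + \frac{466}{y{\left(14 \right)}} = - \frac{94}{9 + 19} + \frac{466}{3 + 14} = - \frac{94}{28} + \frac{466}{17} = \left(-94\right) \frac{1}{28} + 466 \cdot \frac{1}{17} = - \frac{47}{14} + \frac{466}{17} = \frac{5725}{238}$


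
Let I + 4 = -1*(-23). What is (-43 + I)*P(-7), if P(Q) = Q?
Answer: 168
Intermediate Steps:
I = 19 (I = -4 - 1*(-23) = -4 + 23 = 19)
(-43 + I)*P(-7) = (-43 + 19)*(-7) = -24*(-7) = 168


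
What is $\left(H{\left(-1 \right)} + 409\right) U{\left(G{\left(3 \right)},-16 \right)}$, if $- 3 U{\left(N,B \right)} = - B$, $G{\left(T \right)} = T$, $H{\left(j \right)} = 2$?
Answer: $-2192$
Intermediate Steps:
$U{\left(N,B \right)} = \frac{B}{3}$ ($U{\left(N,B \right)} = - \frac{\left(-1\right) B}{3} = \frac{B}{3}$)
$\left(H{\left(-1 \right)} + 409\right) U{\left(G{\left(3 \right)},-16 \right)} = \left(2 + 409\right) \frac{1}{3} \left(-16\right) = 411 \left(- \frac{16}{3}\right) = -2192$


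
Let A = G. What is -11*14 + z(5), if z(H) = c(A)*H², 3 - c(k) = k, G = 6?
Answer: -229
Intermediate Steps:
A = 6
c(k) = 3 - k
z(H) = -3*H² (z(H) = (3 - 1*6)*H² = (3 - 6)*H² = -3*H²)
-11*14 + z(5) = -11*14 - 3*5² = -154 - 3*25 = -154 - 75 = -229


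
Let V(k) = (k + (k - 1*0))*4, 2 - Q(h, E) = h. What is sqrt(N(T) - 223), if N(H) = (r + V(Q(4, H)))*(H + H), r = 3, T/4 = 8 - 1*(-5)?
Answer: 15*I*sqrt(7) ≈ 39.686*I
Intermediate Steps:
Q(h, E) = 2 - h
T = 52 (T = 4*(8 - 1*(-5)) = 4*(8 + 5) = 4*13 = 52)
V(k) = 8*k (V(k) = (k + (k + 0))*4 = (k + k)*4 = (2*k)*4 = 8*k)
N(H) = -26*H (N(H) = (3 + 8*(2 - 1*4))*(H + H) = (3 + 8*(2 - 4))*(2*H) = (3 + 8*(-2))*(2*H) = (3 - 16)*(2*H) = -26*H)
sqrt(N(T) - 223) = sqrt(-26*52 - 223) = sqrt(-1352 - 223) = sqrt(-1575) = 15*I*sqrt(7)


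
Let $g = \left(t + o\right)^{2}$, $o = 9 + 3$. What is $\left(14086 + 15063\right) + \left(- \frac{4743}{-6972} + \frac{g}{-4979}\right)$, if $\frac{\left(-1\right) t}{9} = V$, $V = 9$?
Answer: $\frac{337285599439}{11571196} \approx 29149.0$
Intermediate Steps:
$o = 12$
$t = -81$ ($t = \left(-9\right) 9 = -81$)
$g = 4761$ ($g = \left(-81 + 12\right)^{2} = \left(-69\right)^{2} = 4761$)
$\left(14086 + 15063\right) + \left(- \frac{4743}{-6972} + \frac{g}{-4979}\right) = \left(14086 + 15063\right) + \left(- \frac{4743}{-6972} + \frac{4761}{-4979}\right) = 29149 + \left(\left(-4743\right) \left(- \frac{1}{6972}\right) + 4761 \left(- \frac{1}{4979}\right)\right) = 29149 + \left(\frac{1581}{2324} - \frac{4761}{4979}\right) = 29149 - \frac{3192765}{11571196} = \frac{337285599439}{11571196}$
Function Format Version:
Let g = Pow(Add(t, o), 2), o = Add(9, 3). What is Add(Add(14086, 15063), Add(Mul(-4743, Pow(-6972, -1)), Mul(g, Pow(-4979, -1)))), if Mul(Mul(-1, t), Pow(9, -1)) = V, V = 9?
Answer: Rational(337285599439, 11571196) ≈ 29149.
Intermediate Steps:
o = 12
t = -81 (t = Mul(-9, 9) = -81)
g = 4761 (g = Pow(Add(-81, 12), 2) = Pow(-69, 2) = 4761)
Add(Add(14086, 15063), Add(Mul(-4743, Pow(-6972, -1)), Mul(g, Pow(-4979, -1)))) = Add(Add(14086, 15063), Add(Mul(-4743, Pow(-6972, -1)), Mul(4761, Pow(-4979, -1)))) = Add(29149, Add(Mul(-4743, Rational(-1, 6972)), Mul(4761, Rational(-1, 4979)))) = Add(29149, Add(Rational(1581, 2324), Rational(-4761, 4979))) = Add(29149, Rational(-3192765, 11571196)) = Rational(337285599439, 11571196)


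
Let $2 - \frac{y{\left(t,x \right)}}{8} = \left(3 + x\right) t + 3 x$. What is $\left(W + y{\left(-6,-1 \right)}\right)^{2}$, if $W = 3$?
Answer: $19321$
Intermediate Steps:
$y{\left(t,x \right)} = 16 - 24 x - 8 t \left(3 + x\right)$ ($y{\left(t,x \right)} = 16 - 8 \left(\left(3 + x\right) t + 3 x\right) = 16 - 8 \left(t \left(3 + x\right) + 3 x\right) = 16 - 8 \left(3 x + t \left(3 + x\right)\right) = 16 - \left(24 x + 8 t \left(3 + x\right)\right) = 16 - 24 x - 8 t \left(3 + x\right)$)
$\left(W + y{\left(-6,-1 \right)}\right)^{2} = \left(3 - \left(-184 + 48\right)\right)^{2} = \left(3 + \left(16 + 144 + 24 - 48\right)\right)^{2} = \left(3 + 136\right)^{2} = 139^{2} = 19321$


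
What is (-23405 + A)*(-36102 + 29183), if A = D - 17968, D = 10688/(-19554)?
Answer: 2798798912635/9777 ≈ 2.8626e+8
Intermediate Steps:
D = -5344/9777 (D = 10688*(-1/19554) = -5344/9777 ≈ -0.54659)
A = -175678480/9777 (A = -5344/9777 - 17968 = -175678480/9777 ≈ -17969.)
(-23405 + A)*(-36102 + 29183) = (-23405 - 175678480/9777)*(-36102 + 29183) = -404509165/9777*(-6919) = 2798798912635/9777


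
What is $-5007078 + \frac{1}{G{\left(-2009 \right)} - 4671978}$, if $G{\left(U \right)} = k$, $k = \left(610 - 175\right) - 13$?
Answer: $- \frac{23390845273369}{4671556} \approx -5.0071 \cdot 10^{6}$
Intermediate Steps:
$k = 422$ ($k = 435 - 13 = 422$)
$G{\left(U \right)} = 422$
$-5007078 + \frac{1}{G{\left(-2009 \right)} - 4671978} = -5007078 + \frac{1}{422 - 4671978} = -5007078 + \frac{1}{-4671556} = -5007078 - \frac{1}{4671556} = - \frac{23390845273369}{4671556}$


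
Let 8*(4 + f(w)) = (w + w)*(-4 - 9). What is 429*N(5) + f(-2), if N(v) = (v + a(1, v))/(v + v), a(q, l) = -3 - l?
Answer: -631/5 ≈ -126.20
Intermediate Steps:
f(w) = -4 - 13*w/4 (f(w) = -4 + ((w + w)*(-4 - 9))/8 = -4 + ((2*w)*(-13))/8 = -4 + (-26*w)/8 = -4 - 13*w/4)
N(v) = -3/(2*v) (N(v) = (v + (-3 - v))/(v + v) = -3*1/(2*v) = -3/(2*v))
429*N(5) + f(-2) = 429*(-3/2/5) + (-4 - 13/4*(-2)) = 429*(-3/2*1/5) + (-4 + 13/2) = 429*(-3/10) + 5/2 = -1287/10 + 5/2 = -631/5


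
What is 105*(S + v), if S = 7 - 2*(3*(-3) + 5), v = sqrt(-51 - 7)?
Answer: 1575 + 105*I*sqrt(58) ≈ 1575.0 + 799.66*I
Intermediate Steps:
v = I*sqrt(58) (v = sqrt(-58) = I*sqrt(58) ≈ 7.6158*I)
S = 15 (S = 7 - 2*(-9 + 5) = 7 - 2*(-4) = 7 + 8 = 15)
105*(S + v) = 105*(15 + I*sqrt(58)) = 1575 + 105*I*sqrt(58)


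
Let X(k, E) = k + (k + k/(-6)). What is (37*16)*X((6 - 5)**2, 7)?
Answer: 3256/3 ≈ 1085.3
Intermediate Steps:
X(k, E) = 11*k/6 (X(k, E) = k + (k + k*(-1/6)) = k + (k - k/6) = k + 5*k/6 = 11*k/6)
(37*16)*X((6 - 5)**2, 7) = (37*16)*(11*(6 - 5)**2/6) = 592*((11/6)*1**2) = 592*((11/6)*1) = 592*(11/6) = 3256/3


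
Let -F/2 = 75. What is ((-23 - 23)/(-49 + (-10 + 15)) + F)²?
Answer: 10738729/484 ≈ 22187.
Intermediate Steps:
F = -150 (F = -2*75 = -150)
((-23 - 23)/(-49 + (-10 + 15)) + F)² = ((-23 - 23)/(-49 + (-10 + 15)) - 150)² = (-46/(-49 + 5) - 150)² = (-46/(-44) - 150)² = (-46*(-1/44) - 150)² = (23/22 - 150)² = (-3277/22)² = 10738729/484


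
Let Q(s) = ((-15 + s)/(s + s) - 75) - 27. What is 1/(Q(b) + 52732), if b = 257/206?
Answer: 514/27048987 ≈ 1.9003e-5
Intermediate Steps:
b = 257/206 (b = 257*(1/206) = 257/206 ≈ 1.2476)
Q(s) = -102 + (-15 + s)/(2*s) (Q(s) = ((-15 + s)/((2*s)) - 75) - 27 = ((-15 + s)*(1/(2*s)) - 75) - 27 = ((-15 + s)/(2*s) - 75) - 27 = (-75 + (-15 + s)/(2*s)) - 27 = -102 + (-15 + s)/(2*s))
1/(Q(b) + 52732) = 1/((-15 - 203*257/206)/(2*(257/206)) + 52732) = 1/((1/2)*(206/257)*(-15 - 52171/206) + 52732) = 1/((1/2)*(206/257)*(-55261/206) + 52732) = 1/(-55261/514 + 52732) = 1/(27048987/514) = 514/27048987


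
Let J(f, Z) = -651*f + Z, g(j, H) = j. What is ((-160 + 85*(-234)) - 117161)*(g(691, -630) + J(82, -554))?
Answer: 7305799695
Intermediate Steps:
J(f, Z) = Z - 651*f
((-160 + 85*(-234)) - 117161)*(g(691, -630) + J(82, -554)) = ((-160 + 85*(-234)) - 117161)*(691 + (-554 - 651*82)) = ((-160 - 19890) - 117161)*(691 + (-554 - 53382)) = (-20050 - 117161)*(691 - 53936) = -137211*(-53245) = 7305799695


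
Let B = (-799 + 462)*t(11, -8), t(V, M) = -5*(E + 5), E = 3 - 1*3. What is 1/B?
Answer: 1/8425 ≈ 0.00011869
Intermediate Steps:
E = 0 (E = 3 - 3 = 0)
t(V, M) = -25 (t(V, M) = -5*(0 + 5) = -5*5 = -25)
B = 8425 (B = (-799 + 462)*(-25) = -337*(-25) = 8425)
1/B = 1/8425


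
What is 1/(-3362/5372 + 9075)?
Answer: 2686/24373769 ≈ 0.00011020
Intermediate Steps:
1/(-3362/5372 + 9075) = 1/(-3362*1/5372 + 9075) = 1/(-1681/2686 + 9075) = 1/(24373769/2686) = 2686/24373769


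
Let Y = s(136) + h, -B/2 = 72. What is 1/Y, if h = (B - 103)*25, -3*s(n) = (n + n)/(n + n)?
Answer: -3/18526 ≈ -0.00016193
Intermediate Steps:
B = -144 (B = -2*72 = -144)
s(n) = -⅓ (s(n) = -(n + n)/(3*(n + n)) = -2*n/(3*(2*n)) = -2*n*1/(2*n)/3 = -⅓*1 = -⅓)
h = -6175 (h = (-144 - 103)*25 = -247*25 = -6175)
Y = -18526/3 (Y = -⅓ - 6175 = -18526/3 ≈ -6175.3)
1/Y = 1/(-18526/3) = -3/18526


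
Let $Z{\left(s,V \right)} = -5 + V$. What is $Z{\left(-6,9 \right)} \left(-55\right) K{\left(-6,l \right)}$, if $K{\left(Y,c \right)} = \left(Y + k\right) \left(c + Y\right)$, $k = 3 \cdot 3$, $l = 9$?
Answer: $-1980$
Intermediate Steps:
$k = 9$
$K{\left(Y,c \right)} = \left(9 + Y\right) \left(Y + c\right)$ ($K{\left(Y,c \right)} = \left(Y + 9\right) \left(c + Y\right) = \left(9 + Y\right) \left(Y + c\right)$)
$Z{\left(-6,9 \right)} \left(-55\right) K{\left(-6,l \right)} = \left(-5 + 9\right) \left(-55\right) \left(\left(-6\right)^{2} + 9 \left(-6\right) + 9 \cdot 9 - 54\right) = 4 \left(-55\right) \left(36 - 54 + 81 - 54\right) = \left(-220\right) 9 = -1980$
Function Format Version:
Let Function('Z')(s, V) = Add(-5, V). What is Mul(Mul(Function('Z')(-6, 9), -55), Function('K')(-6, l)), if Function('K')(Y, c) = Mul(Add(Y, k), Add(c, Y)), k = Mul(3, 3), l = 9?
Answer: -1980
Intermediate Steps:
k = 9
Function('K')(Y, c) = Mul(Add(9, Y), Add(Y, c)) (Function('K')(Y, c) = Mul(Add(Y, 9), Add(c, Y)) = Mul(Add(9, Y), Add(Y, c)))
Mul(Mul(Function('Z')(-6, 9), -55), Function('K')(-6, l)) = Mul(Mul(Add(-5, 9), -55), Add(Pow(-6, 2), Mul(9, -6), Mul(9, 9), Mul(-6, 9))) = Mul(Mul(4, -55), Add(36, -54, 81, -54)) = Mul(-220, 9) = -1980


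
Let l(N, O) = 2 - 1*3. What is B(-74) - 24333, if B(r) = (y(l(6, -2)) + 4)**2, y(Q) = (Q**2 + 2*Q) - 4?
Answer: -24332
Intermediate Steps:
l(N, O) = -1 (l(N, O) = 2 - 3 = -1)
y(Q) = -4 + Q**2 + 2*Q
B(r) = 1 (B(r) = ((-4 + (-1)**2 + 2*(-1)) + 4)**2 = ((-4 + 1 - 2) + 4)**2 = (-5 + 4)**2 = (-1)**2 = 1)
B(-74) - 24333 = 1 - 24333 = -24332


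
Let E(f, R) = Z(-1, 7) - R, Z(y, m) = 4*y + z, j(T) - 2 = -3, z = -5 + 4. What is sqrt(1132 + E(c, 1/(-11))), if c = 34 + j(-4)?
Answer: sqrt(136378)/11 ≈ 33.572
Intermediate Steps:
z = -1
j(T) = -1 (j(T) = 2 - 3 = -1)
c = 33 (c = 34 - 1 = 33)
Z(y, m) = -1 + 4*y (Z(y, m) = 4*y - 1 = -1 + 4*y)
E(f, R) = -5 - R (E(f, R) = (-1 + 4*(-1)) - R = (-1 - 4) - R = -5 - R)
sqrt(1132 + E(c, 1/(-11))) = sqrt(1132 + (-5 - 1/(-11))) = sqrt(1132 + (-5 - 1*(-1/11))) = sqrt(1132 + (-5 + 1/11)) = sqrt(1132 - 54/11) = sqrt(12398/11) = sqrt(136378)/11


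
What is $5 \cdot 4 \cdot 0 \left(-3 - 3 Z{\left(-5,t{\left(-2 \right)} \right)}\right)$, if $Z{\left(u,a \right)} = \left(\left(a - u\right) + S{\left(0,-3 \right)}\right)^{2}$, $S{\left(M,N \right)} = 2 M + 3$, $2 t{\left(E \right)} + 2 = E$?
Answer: $0$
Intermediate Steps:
$t{\left(E \right)} = -1 + \frac{E}{2}$
$S{\left(M,N \right)} = 3 + 2 M$
$Z{\left(u,a \right)} = \left(3 + a - u\right)^{2}$ ($Z{\left(u,a \right)} = \left(\left(a - u\right) + \left(3 + 2 \cdot 0\right)\right)^{2} = \left(\left(a - u\right) + \left(3 + 0\right)\right)^{2} = \left(\left(a - u\right) + 3\right)^{2} = \left(3 + a - u\right)^{2}$)
$5 \cdot 4 \cdot 0 \left(-3 - 3 Z{\left(-5,t{\left(-2 \right)} \right)}\right) = 5 \cdot 4 \cdot 0 \left(-3 - 3 \left(3 + \left(-1 + \frac{1}{2} \left(-2\right)\right) - -5\right)^{2}\right) = 20 \cdot 0 \left(-3 - 3 \left(3 - 2 + 5\right)^{2}\right) = 0 \left(-3 - 3 \left(3 - 2 + 5\right)^{2}\right) = 0 \left(-3 - 3 \cdot 6^{2}\right) = 0 \left(-3 - 108\right) = 0 \left(-111\right) = 0$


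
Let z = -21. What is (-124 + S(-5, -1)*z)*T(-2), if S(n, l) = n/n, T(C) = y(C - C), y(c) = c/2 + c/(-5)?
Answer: 0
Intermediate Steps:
y(c) = 3*c/10 (y(c) = c*(½) + c*(-⅕) = c/2 - c/5 = 3*c/10)
T(C) = 0 (T(C) = 3*(C - C)/10 = (3/10)*0 = 0)
S(n, l) = 1
(-124 + S(-5, -1)*z)*T(-2) = (-124 + 1*(-21))*0 = (-124 - 21)*0 = -145*0 = 0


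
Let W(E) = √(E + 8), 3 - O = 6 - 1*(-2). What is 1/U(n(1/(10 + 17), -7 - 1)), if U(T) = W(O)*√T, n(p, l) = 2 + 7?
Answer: √3/9 ≈ 0.19245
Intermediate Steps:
O = -5 (O = 3 - (6 - 1*(-2)) = 3 - (6 + 2) = 3 - 1*8 = 3 - 8 = -5)
W(E) = √(8 + E)
n(p, l) = 9
U(T) = √3*√T (U(T) = √(8 - 5)*√T = √3*√T)
1/U(n(1/(10 + 17), -7 - 1)) = 1/(√3*√9) = 1/(√3*3) = 1/(3*√3) = √3/9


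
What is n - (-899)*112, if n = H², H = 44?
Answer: 102624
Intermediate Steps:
n = 1936 (n = 44² = 1936)
n - (-899)*112 = 1936 - (-899)*112 = 1936 - 1*(-100688) = 1936 + 100688 = 102624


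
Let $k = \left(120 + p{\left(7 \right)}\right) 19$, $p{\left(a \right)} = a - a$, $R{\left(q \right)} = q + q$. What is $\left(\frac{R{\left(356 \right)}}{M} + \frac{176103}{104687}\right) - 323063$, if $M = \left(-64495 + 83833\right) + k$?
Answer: $- \frac{365563803535430}{1131561783} \approx -3.2306 \cdot 10^{5}$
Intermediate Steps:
$R{\left(q \right)} = 2 q$
$p{\left(a \right)} = 0$
$k = 2280$ ($k = \left(120 + 0\right) 19 = 120 \cdot 19 = 2280$)
$M = 21618$ ($M = \left(-64495 + 83833\right) + 2280 = 19338 + 2280 = 21618$)
$\left(\frac{R{\left(356 \right)}}{M} + \frac{176103}{104687}\right) - 323063 = \left(\frac{2 \cdot 356}{21618} + \frac{176103}{104687}\right) - 323063 = \left(712 \cdot \frac{1}{21618} + 176103 \cdot \frac{1}{104687}\right) - 323063 = \left(\frac{356}{10809} + \frac{176103}{104687}\right) - 323063 = \frac{1940765899}{1131561783} - 323063 = - \frac{365563803535430}{1131561783}$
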